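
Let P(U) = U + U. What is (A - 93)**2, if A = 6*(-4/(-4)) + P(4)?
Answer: 6241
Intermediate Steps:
P(U) = 2*U
A = 14 (A = 6*(-4/(-4)) + 2*4 = 6*(-4*(-1/4)) + 8 = 6*1 + 8 = 6 + 8 = 14)
(A - 93)**2 = (14 - 93)**2 = (-79)**2 = 6241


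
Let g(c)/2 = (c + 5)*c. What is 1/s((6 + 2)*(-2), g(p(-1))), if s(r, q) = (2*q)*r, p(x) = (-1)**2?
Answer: -1/384 ≈ -0.0026042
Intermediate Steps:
p(x) = 1
g(c) = 2*c*(5 + c) (g(c) = 2*((c + 5)*c) = 2*((5 + c)*c) = 2*(c*(5 + c)) = 2*c*(5 + c))
s(r, q) = 2*q*r
1/s((6 + 2)*(-2), g(p(-1))) = 1/(2*(2*1*(5 + 1))*((6 + 2)*(-2))) = 1/(2*(2*1*6)*(8*(-2))) = 1/(2*12*(-16)) = 1/(-384) = -1/384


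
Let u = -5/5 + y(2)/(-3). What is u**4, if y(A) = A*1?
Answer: 625/81 ≈ 7.7160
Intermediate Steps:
y(A) = A
u = -5/3 (u = -5/5 + 2/(-3) = -5*1/5 + 2*(-1/3) = -1 - 2/3 = -5/3 ≈ -1.6667)
u**4 = (-5/3)**4 = 625/81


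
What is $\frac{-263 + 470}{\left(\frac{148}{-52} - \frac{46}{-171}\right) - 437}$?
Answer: $- \frac{460161}{977180} \approx -0.47091$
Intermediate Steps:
$\frac{-263 + 470}{\left(\frac{148}{-52} - \frac{46}{-171}\right) - 437} = \frac{207}{\left(148 \left(- \frac{1}{52}\right) - - \frac{46}{171}\right) - 437} = \frac{207}{\left(- \frac{37}{13} + \frac{46}{171}\right) - 437} = \frac{207}{- \frac{5729}{2223} - 437} = \frac{207}{- \frac{977180}{2223}} = 207 \left(- \frac{2223}{977180}\right) = - \frac{460161}{977180}$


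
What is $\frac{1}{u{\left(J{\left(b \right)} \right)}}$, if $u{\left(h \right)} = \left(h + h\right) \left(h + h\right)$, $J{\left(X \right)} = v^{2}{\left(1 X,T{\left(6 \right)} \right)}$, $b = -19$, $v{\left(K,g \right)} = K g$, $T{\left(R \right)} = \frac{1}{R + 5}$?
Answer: $\frac{14641}{521284} \approx 0.028086$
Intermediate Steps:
$T{\left(R \right)} = \frac{1}{5 + R}$
$J{\left(X \right)} = \frac{X^{2}}{121}$ ($J{\left(X \right)} = \left(\frac{1 X}{5 + 6}\right)^{2} = \left(\frac{X}{11}\right)^{2} = \frac{X^{2}}{121}$)
$u{\left(h \right)} = 4 h^{2}$ ($u{\left(h \right)} = 2 h 2 h = 4 h^{2}$)
$\frac{1}{u{\left(J{\left(b \right)} \right)}} = \frac{1}{4 \left(\frac{\left(-19\right)^{2}}{121}\right)^{2}} = \frac{1}{4 \left(\frac{1}{121} \cdot 361\right)^{2}} = \frac{1}{4 \left(\frac{361}{121}\right)^{2}} = \frac{1}{4 \cdot \frac{130321}{14641}} = \frac{1}{\frac{521284}{14641}} = \frac{14641}{521284}$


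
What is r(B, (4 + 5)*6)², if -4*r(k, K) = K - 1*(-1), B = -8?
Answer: 3025/16 ≈ 189.06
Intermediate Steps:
r(k, K) = -¼ - K/4 (r(k, K) = -(K - 1*(-1))/4 = -(K + 1)/4 = -(1 + K)/4 = -¼ - K/4)
r(B, (4 + 5)*6)² = (-¼ - (4 + 5)*6/4)² = (-¼ - 9*6/4)² = (-¼ - ¼*54)² = (-¼ - 27/2)² = (-55/4)² = 3025/16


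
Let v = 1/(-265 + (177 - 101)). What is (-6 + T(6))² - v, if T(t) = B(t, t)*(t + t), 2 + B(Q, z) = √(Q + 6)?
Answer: 496693/189 - 1440*√3 ≈ 133.85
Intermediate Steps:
B(Q, z) = -2 + √(6 + Q) (B(Q, z) = -2 + √(Q + 6) = -2 + √(6 + Q))
T(t) = 2*t*(-2 + √(6 + t)) (T(t) = (-2 + √(6 + t))*(t + t) = (-2 + √(6 + t))*(2*t) = 2*t*(-2 + √(6 + t)))
v = -1/189 (v = 1/(-265 + 76) = 1/(-189) = -1/189 ≈ -0.0052910)
(-6 + T(6))² - v = (-6 + 2*6*(-2 + √(6 + 6)))² - 1*(-1/189) = (-6 + 2*6*(-2 + √12))² + 1/189 = (-6 + 2*6*(-2 + 2*√3))² + 1/189 = (-6 + (-24 + 24*√3))² + 1/189 = (-30 + 24*√3)² + 1/189 = 1/189 + (-30 + 24*√3)²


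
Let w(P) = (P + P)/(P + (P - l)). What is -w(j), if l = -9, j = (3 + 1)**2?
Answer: -32/41 ≈ -0.78049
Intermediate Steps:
j = 16 (j = 4**2 = 16)
w(P) = 2*P/(9 + 2*P) (w(P) = (P + P)/(P + (P - 1*(-9))) = (2*P)/(P + (P + 9)) = (2*P)/(P + (9 + P)) = (2*P)/(9 + 2*P) = 2*P/(9 + 2*P))
-w(j) = -2*16/(9 + 2*16) = -2*16/(9 + 32) = -2*16/41 = -1*32/41 = -32/41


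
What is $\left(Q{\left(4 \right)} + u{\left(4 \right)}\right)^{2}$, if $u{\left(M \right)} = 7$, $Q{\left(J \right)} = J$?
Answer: $121$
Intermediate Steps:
$\left(Q{\left(4 \right)} + u{\left(4 \right)}\right)^{2} = \left(4 + 7\right)^{2} = 11^{2} = 121$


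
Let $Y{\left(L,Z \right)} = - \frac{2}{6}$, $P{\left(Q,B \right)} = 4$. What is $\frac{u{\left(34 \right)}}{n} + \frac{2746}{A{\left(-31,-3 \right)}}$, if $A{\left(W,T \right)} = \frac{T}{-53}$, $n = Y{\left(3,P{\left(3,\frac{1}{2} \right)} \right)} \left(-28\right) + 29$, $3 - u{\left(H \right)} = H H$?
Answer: $\frac{16726493}{345} \approx 48483.0$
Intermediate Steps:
$Y{\left(L,Z \right)} = - \frac{1}{3}$ ($Y{\left(L,Z \right)} = \left(-2\right) \frac{1}{6} = - \frac{1}{3}$)
$u{\left(H \right)} = 3 - H^{2}$ ($u{\left(H \right)} = 3 - H H = 3 - H^{2}$)
$n = \frac{115}{3}$ ($n = \left(- \frac{1}{3}\right) \left(-28\right) + 29 = \frac{28}{3} + 29 = \frac{115}{3} \approx 38.333$)
$A{\left(W,T \right)} = - \frac{T}{53}$ ($A{\left(W,T \right)} = T \left(- \frac{1}{53}\right) = - \frac{T}{53}$)
$\frac{u{\left(34 \right)}}{n} + \frac{2746}{A{\left(-31,-3 \right)}} = \frac{3 - 34^{2}}{\frac{115}{3}} + \frac{2746}{\left(- \frac{1}{53}\right) \left(-3\right)} = \left(3 - 1156\right) \frac{3}{115} + \frac{2746}{\frac{3}{53}} = \left(3 - 1156\right) \frac{3}{115} + 2746 \cdot \frac{53}{3} = \left(-1153\right) \frac{3}{115} + \frac{145538}{3} = - \frac{3459}{115} + \frac{145538}{3} = \frac{16726493}{345}$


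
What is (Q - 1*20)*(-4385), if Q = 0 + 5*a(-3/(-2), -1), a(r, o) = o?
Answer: 109625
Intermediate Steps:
Q = -5 (Q = 0 + 5*(-1) = 0 - 5 = -5)
(Q - 1*20)*(-4385) = (-5 - 1*20)*(-4385) = (-5 - 20)*(-4385) = -25*(-4385) = 109625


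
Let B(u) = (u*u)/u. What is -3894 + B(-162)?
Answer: -4056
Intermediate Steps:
B(u) = u (B(u) = u**2/u = u)
-3894 + B(-162) = -3894 - 162 = -4056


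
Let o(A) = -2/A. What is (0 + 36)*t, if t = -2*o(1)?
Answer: 144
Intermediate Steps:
t = 4 (t = -(-4)/1 = -(-4) = -2*(-2) = 4)
(0 + 36)*t = (0 + 36)*4 = 36*4 = 144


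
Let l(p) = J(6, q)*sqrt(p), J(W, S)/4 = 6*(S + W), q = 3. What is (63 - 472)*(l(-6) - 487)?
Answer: 199183 - 88344*I*sqrt(6) ≈ 1.9918e+5 - 2.164e+5*I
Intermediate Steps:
J(W, S) = 24*S + 24*W (J(W, S) = 4*(6*(S + W)) = 4*(6*S + 6*W) = 24*S + 24*W)
l(p) = 216*sqrt(p) (l(p) = (24*3 + 24*6)*sqrt(p) = (72 + 144)*sqrt(p) = 216*sqrt(p))
(63 - 472)*(l(-6) - 487) = (63 - 472)*(216*sqrt(-6) - 487) = -409*(216*(I*sqrt(6)) - 487) = -409*(216*I*sqrt(6) - 487) = -409*(-487 + 216*I*sqrt(6)) = 199183 - 88344*I*sqrt(6)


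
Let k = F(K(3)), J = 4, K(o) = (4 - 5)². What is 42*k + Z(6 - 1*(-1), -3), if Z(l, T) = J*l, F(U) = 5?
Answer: 238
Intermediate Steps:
K(o) = 1 (K(o) = (-1)² = 1)
Z(l, T) = 4*l
k = 5
42*k + Z(6 - 1*(-1), -3) = 42*5 + 4*(6 - 1*(-1)) = 210 + 4*(6 + 1) = 210 + 4*7 = 210 + 28 = 238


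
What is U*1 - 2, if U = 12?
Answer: 10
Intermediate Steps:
U*1 - 2 = 12*1 - 2 = 12 - 2 = 10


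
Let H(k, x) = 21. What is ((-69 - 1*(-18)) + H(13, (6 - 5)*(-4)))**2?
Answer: 900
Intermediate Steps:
((-69 - 1*(-18)) + H(13, (6 - 5)*(-4)))**2 = ((-69 - 1*(-18)) + 21)**2 = ((-69 + 18) + 21)**2 = (-51 + 21)**2 = (-30)**2 = 900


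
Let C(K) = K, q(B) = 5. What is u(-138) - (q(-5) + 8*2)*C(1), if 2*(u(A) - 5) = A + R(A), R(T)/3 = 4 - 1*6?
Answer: -88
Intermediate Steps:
R(T) = -6 (R(T) = 3*(4 - 1*6) = 3*(4 - 6) = 3*(-2) = -6)
u(A) = 2 + A/2 (u(A) = 5 + (A - 6)/2 = 5 + (-6 + A)/2 = 5 + (-3 + A/2) = 2 + A/2)
u(-138) - (q(-5) + 8*2)*C(1) = (2 + (½)*(-138)) - (5 + 8*2) = (2 - 69) - (5 + 16) = -67 - 21 = -88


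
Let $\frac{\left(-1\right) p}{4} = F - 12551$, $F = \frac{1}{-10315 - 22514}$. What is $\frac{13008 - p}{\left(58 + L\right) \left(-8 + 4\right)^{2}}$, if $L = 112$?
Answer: $- \frac{38159609}{2790465} \approx -13.675$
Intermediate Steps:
$F = - \frac{1}{32829}$ ($F = \frac{1}{-32829} = - \frac{1}{32829} \approx -3.0461 \cdot 10^{-5}$)
$p = \frac{1648147120}{32829}$ ($p = - 4 \left(- \frac{1}{32829} - 12551\right) = \left(-4\right) \left(- \frac{412036780}{32829}\right) = \frac{1648147120}{32829} \approx 50204.0$)
$\frac{13008 - p}{\left(58 + L\right) \left(-8 + 4\right)^{2}} = \frac{13008 - \frac{1648147120}{32829}}{\left(58 + 112\right) \left(-8 + 4\right)^{2}} = \frac{13008 - \frac{1648147120}{32829}}{170 \left(-4\right)^{2}} = - \frac{1221107488}{32829 \cdot 170 \cdot 16} = - \frac{1221107488}{32829 \cdot 2720} = \left(- \frac{1221107488}{32829}\right) \frac{1}{2720} = - \frac{38159609}{2790465}$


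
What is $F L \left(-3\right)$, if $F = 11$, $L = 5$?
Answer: $-165$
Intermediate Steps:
$F L \left(-3\right) = 11 \cdot 5 \left(-3\right) = 55 \left(-3\right) = -165$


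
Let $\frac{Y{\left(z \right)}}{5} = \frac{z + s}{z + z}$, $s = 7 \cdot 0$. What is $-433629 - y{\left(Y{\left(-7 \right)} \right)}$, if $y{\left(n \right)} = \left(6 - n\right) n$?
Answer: $- \frac{1734551}{4} \approx -4.3364 \cdot 10^{5}$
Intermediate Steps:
$s = 0$
$Y{\left(z \right)} = \frac{5}{2}$ ($Y{\left(z \right)} = 5 \frac{z + 0}{z + z} = 5 \frac{z}{2 z} = 5 z \frac{1}{2 z} = 5 \cdot \frac{1}{2} = \frac{5}{2}$)
$y{\left(n \right)} = n \left(6 - n\right)$
$-433629 - y{\left(Y{\left(-7 \right)} \right)} = -433629 - \frac{5 \left(6 - \frac{5}{2}\right)}{2} = -433629 - \frac{5}{2} \cdot \frac{7}{2} = -433629 - \frac{35}{4} = - \frac{1734551}{4}$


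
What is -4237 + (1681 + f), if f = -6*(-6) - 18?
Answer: -2538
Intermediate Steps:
f = 18 (f = 36 - 18 = 18)
-4237 + (1681 + f) = -4237 + (1681 + 18) = -4237 + 1699 = -2538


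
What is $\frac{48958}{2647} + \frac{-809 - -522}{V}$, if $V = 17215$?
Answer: $\frac{842052281}{45568105} \approx 18.479$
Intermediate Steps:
$\frac{48958}{2647} + \frac{-809 - -522}{V} = \frac{48958}{2647} + \frac{-809 - -522}{17215} = 48958 \cdot \frac{1}{2647} + \left(-809 + 522\right) \frac{1}{17215} = \frac{48958}{2647} - \frac{287}{17215} = \frac{842052281}{45568105}$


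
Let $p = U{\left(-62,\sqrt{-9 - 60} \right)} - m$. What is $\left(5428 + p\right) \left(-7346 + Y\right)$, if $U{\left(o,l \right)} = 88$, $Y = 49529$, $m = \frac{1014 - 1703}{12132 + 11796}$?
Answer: $\frac{1855876757757}{7976} \approx 2.3268 \cdot 10^{8}$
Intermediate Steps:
$m = - \frac{689}{23928} \approx -0.028795$
$p = \frac{2106353}{23928}$ ($p = 88 - - \frac{689}{23928} = 88 + \frac{689}{23928} = \frac{2106353}{23928} \approx 88.029$)
$\left(5428 + p\right) \left(-7346 + Y\right) = \left(5428 + \frac{2106353}{23928}\right) \left(-7346 + 49529\right) = \frac{131987537}{23928} \cdot 42183 = \frac{1855876757757}{7976}$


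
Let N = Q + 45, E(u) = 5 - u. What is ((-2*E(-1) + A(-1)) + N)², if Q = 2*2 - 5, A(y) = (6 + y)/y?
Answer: 729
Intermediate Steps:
A(y) = (6 + y)/y
Q = -1 (Q = 4 - 5 = -1)
N = 44 (N = -1 + 45 = 44)
((-2*E(-1) + A(-1)) + N)² = ((-2*(5 - 1*(-1)) + (6 - 1)/(-1)) + 44)² = ((-2*(5 + 1) - 1*5) + 44)² = ((-2*6 - 5) + 44)² = ((-12 - 5) + 44)² = (-17 + 44)² = 27² = 729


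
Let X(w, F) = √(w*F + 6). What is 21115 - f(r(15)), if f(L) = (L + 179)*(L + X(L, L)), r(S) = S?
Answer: 18205 - 194*√231 ≈ 15256.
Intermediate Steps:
X(w, F) = √(6 + F*w) (X(w, F) = √(F*w + 6) = √(6 + F*w))
f(L) = (179 + L)*(L + √(6 + L²)) (f(L) = (L + 179)*(L + √(6 + L*L)) = (179 + L)*(L + √(6 + L²)))
21115 - f(r(15)) = 21115 - (15² + 179*15 + 179*√(6 + 15²) + 15*√(6 + 15²)) = 21115 - (225 + 2685 + 179*√(6 + 225) + 15*√(6 + 225)) = 21115 - (225 + 2685 + 179*√231 + 15*√231) = 21115 - (2910 + 194*√231) = 21115 + (-2910 - 194*√231) = 18205 - 194*√231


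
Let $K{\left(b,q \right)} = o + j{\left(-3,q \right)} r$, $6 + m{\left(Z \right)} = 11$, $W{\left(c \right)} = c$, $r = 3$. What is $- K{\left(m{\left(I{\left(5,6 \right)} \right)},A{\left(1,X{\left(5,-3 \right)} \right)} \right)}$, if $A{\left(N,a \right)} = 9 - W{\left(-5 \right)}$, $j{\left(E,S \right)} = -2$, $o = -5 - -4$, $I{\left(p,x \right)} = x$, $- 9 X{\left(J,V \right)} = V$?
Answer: $7$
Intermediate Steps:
$X{\left(J,V \right)} = - \frac{V}{9}$
$o = -1$ ($o = -5 + 4 = -1$)
$A{\left(N,a \right)} = 14$ ($A{\left(N,a \right)} = 9 - -5 = 9 + 5 = 14$)
$m{\left(Z \right)} = 5$ ($m{\left(Z \right)} = -6 + 11 = 5$)
$K{\left(b,q \right)} = -7$ ($K{\left(b,q \right)} = -1 - 6 = -7$)
$- K{\left(m{\left(I{\left(5,6 \right)} \right)},A{\left(1,X{\left(5,-3 \right)} \right)} \right)} = \left(-1\right) \left(-7\right) = 7$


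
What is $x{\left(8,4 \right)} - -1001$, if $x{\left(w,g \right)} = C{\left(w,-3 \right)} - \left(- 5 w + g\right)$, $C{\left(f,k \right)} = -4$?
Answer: $1033$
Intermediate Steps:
$x{\left(w,g \right)} = -4 - g + 5 w$ ($x{\left(w,g \right)} = -4 - \left(- 5 w + g\right) = -4 - \left(g - 5 w\right) = -4 - g + 5 w$)
$x{\left(8,4 \right)} - -1001 = \left(-4 - 4 + 5 \cdot 8\right) - -1001 = \left(-4 - 4 + 40\right) + 1001 = 32 + 1001 = 1033$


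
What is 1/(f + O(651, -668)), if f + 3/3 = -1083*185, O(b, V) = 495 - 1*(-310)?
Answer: -1/199551 ≈ -5.0113e-6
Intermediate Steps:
O(b, V) = 805 (O(b, V) = 495 + 310 = 805)
f = -200356 (f = -1 - 1083*185 = -1 - 200355 = -200356)
1/(f + O(651, -668)) = 1/(-200356 + 805) = 1/(-199551) = -1/199551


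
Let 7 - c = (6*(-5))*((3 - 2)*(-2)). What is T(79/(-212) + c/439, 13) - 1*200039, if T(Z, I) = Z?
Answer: -18617275569/93068 ≈ -2.0004e+5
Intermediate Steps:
c = -53 (c = 7 - 6*(-5)*(3 - 2)*(-2) = 7 - (-30)*1*(-2) = 7 - (-30)*(-2) = 7 - 1*60 = 7 - 60 = -53)
T(79/(-212) + c/439, 13) - 1*200039 = (79/(-212) - 53/439) - 1*200039 = (79*(-1/212) - 53*1/439) - 200039 = (-79/212 - 53/439) - 200039 = -45917/93068 - 200039 = -18617275569/93068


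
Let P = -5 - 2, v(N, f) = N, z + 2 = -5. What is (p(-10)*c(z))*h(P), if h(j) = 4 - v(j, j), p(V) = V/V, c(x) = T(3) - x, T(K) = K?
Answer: 110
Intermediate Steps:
z = -7 (z = -2 - 5 = -7)
P = -7
c(x) = 3 - x
p(V) = 1
h(j) = 4 - j
(p(-10)*c(z))*h(P) = (1*(3 - 1*(-7)))*(4 - 1*(-7)) = (1*(3 + 7))*(4 + 7) = (1*10)*11 = 10*11 = 110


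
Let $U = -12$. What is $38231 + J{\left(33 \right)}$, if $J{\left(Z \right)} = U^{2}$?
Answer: $38375$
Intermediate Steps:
$J{\left(Z \right)} = 144$ ($J{\left(Z \right)} = \left(-12\right)^{2} = 144$)
$38231 + J{\left(33 \right)} = 38231 + 144 = 38375$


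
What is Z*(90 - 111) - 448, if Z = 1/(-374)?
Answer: -167531/374 ≈ -447.94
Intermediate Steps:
Z = -1/374 ≈ -0.0026738
Z*(90 - 111) - 448 = -(90 - 111)/374 - 448 = -1/374*(-21) - 448 = 21/374 - 448 = -167531/374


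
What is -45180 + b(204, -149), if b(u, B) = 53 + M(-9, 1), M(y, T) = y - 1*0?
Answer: -45136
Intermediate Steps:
M(y, T) = y (M(y, T) = y + 0 = y)
b(u, B) = 44 (b(u, B) = 53 - 9 = 44)
-45180 + b(204, -149) = -45180 + 44 = -45136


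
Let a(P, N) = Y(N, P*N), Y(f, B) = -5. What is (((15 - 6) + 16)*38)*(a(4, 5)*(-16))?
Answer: 76000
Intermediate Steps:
a(P, N) = -5
(((15 - 6) + 16)*38)*(a(4, 5)*(-16)) = (((15 - 6) + 16)*38)*(-5*(-16)) = ((9 + 16)*38)*80 = (25*38)*80 = 950*80 = 76000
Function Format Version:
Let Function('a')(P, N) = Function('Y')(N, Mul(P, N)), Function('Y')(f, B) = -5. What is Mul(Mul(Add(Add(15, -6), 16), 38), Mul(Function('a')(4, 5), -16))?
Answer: 76000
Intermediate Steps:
Function('a')(P, N) = -5
Mul(Mul(Add(Add(15, -6), 16), 38), Mul(Function('a')(4, 5), -16)) = Mul(Mul(Add(Add(15, -6), 16), 38), Mul(-5, -16)) = Mul(Mul(Add(9, 16), 38), 80) = Mul(Mul(25, 38), 80) = Mul(950, 80) = 76000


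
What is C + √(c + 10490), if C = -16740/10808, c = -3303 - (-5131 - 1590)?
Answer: -4185/2702 + 2*√3477 ≈ 116.38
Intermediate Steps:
c = 3418 (c = -3303 - 1*(-6721) = -3303 + 6721 = 3418)
C = -4185/2702 (C = -16740*1/10808 = -4185/2702 ≈ -1.5489)
C + √(c + 10490) = -4185/2702 + √(3418 + 10490) = -4185/2702 + √13908 = -4185/2702 + 2*√3477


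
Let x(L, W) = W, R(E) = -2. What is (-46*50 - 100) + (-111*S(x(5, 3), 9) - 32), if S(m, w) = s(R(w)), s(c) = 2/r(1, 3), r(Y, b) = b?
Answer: -2506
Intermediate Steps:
s(c) = ⅔ (s(c) = 2/3 = 2*(⅓) = ⅔)
S(m, w) = ⅔
(-46*50 - 100) + (-111*S(x(5, 3), 9) - 32) = (-46*50 - 100) + (-111*⅔ - 32) = (-2300 - 100) + (-74 - 32) = -2400 - 106 = -2506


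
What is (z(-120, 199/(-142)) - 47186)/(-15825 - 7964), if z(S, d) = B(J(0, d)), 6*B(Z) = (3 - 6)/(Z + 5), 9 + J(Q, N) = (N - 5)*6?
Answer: 284154021/143257358 ≈ 1.9835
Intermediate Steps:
J(Q, N) = -39 + 6*N (J(Q, N) = -9 + (N - 5)*6 = -9 + (-5 + N)*6 = -9 + (-30 + 6*N) = -39 + 6*N)
B(Z) = -1/(2*(5 + Z)) (B(Z) = ((3 - 6)/(Z + 5))/6 = (-3/(5 + Z))/6 = -1/(2*(5 + Z)))
z(S, d) = -1/(-68 + 12*d) (z(S, d) = -1/(10 + 2*(-39 + 6*d)) = -1/(10 + (-78 + 12*d)) = -1/(-68 + 12*d))
(z(-120, 199/(-142)) - 47186)/(-15825 - 7964) = (-1/(-68 + 12*(199/(-142))) - 47186)/(-15825 - 7964) = (-1/(-68 + 12*(199*(-1/142))) - 47186)/(-23789) = (-1/(-68 + 12*(-199/142)) - 47186)*(-1/23789) = (-1/(-68 - 1194/71) - 47186)*(-1/23789) = (-1/(-6022/71) - 47186)*(-1/23789) = (-1*(-71/6022) - 47186)*(-1/23789) = (71/6022 - 47186)*(-1/23789) = -284154021/6022*(-1/23789) = 284154021/143257358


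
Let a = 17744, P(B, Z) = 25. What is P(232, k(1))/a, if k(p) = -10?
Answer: 25/17744 ≈ 0.0014089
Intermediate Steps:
P(232, k(1))/a = 25/17744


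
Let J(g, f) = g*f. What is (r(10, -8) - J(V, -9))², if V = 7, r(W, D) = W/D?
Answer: 61009/16 ≈ 3813.1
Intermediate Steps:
J(g, f) = f*g
(r(10, -8) - J(V, -9))² = (10/(-8) - (-9)*7)² = (10*(-⅛) - 1*(-63))² = (-5/4 + 63)² = (247/4)² = 61009/16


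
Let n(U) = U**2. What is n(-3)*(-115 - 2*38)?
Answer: -1719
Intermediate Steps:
n(-3)*(-115 - 2*38) = (-3)**2*(-115 - 2*38) = 9*(-115 - 76) = 9*(-191) = -1719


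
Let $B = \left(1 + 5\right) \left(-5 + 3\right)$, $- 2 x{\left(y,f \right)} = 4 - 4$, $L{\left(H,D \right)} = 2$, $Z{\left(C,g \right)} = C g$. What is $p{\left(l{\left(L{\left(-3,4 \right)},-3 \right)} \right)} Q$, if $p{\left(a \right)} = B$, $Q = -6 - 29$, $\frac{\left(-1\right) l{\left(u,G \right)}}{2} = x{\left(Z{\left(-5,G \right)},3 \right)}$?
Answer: $420$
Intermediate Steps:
$x{\left(y,f \right)} = 0$ ($x{\left(y,f \right)} = - \frac{4 - 4}{2} = \left(- \frac{1}{2}\right) 0 = 0$)
$l{\left(u,G \right)} = 0$ ($l{\left(u,G \right)} = \left(-2\right) 0 = 0$)
$Q = -35$ ($Q = -6 - 29 = -35$)
$B = -12$ ($B = 6 \left(-2\right) = -12$)
$p{\left(a \right)} = -12$
$p{\left(l{\left(L{\left(-3,4 \right)},-3 \right)} \right)} Q = \left(-12\right) \left(-35\right) = 420$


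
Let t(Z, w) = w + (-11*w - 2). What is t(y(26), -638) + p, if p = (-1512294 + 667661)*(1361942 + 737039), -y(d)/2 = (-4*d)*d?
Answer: -1772868612595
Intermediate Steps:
y(d) = 8*d² (y(d) = -2*(-4*d)*d = -(-8)*d² = 8*d²)
t(Z, w) = -2 - 10*w (t(Z, w) = w + (-2 - 11*w) = -2 - 10*w)
p = -1772868618973 (p = -844633*2098981 = -1772868618973)
t(y(26), -638) + p = (-2 - 10*(-638)) - 1772868618973 = (-2 + 6380) - 1772868618973 = 6378 - 1772868618973 = -1772868612595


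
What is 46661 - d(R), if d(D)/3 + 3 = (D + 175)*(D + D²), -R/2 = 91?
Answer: 738452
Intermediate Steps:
R = -182 (R = -2*91 = -182)
d(D) = -9 + 3*(175 + D)*(D + D²) (d(D) = -9 + 3*((D + 175)*(D + D²)) = -9 + 3*((175 + D)*(D + D²)) = -9 + 3*(175 + D)*(D + D²))
46661 - d(R) = 46661 - (-9 + 3*(-182)³ + 525*(-182) + 528*(-182)²) = 46661 - (-9 + 3*(-6028568) - 95550 + 528*33124) = 46661 - (-9 - 18085704 - 95550 + 17489472) = 46661 - 1*(-691791) = 46661 + 691791 = 738452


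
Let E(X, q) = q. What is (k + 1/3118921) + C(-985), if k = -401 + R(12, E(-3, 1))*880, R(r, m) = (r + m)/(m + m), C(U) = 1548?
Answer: 21417630508/3118921 ≈ 6867.0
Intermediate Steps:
R(r, m) = (m + r)/(2*m) (R(r, m) = (m + r)/((2*m)) = (m + r)*(1/(2*m)) = (m + r)/(2*m))
k = 5319 (k = -401 + ((½)*(1 + 12)/1)*880 = -401 + ((½)*1*13)*880 = -401 + (13/2)*880 = -401 + 5720 = 5319)
(k + 1/3118921) + C(-985) = (5319 + 1/3118921) + 1548 = 16589540800/3118921 + 1548 = 21417630508/3118921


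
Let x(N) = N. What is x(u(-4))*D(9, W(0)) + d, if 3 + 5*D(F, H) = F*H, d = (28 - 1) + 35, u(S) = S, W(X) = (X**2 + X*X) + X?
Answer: 322/5 ≈ 64.400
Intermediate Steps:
W(X) = X + 2*X**2 (W(X) = (X**2 + X**2) + X = 2*X**2 + X = X + 2*X**2)
d = 62 (d = 27 + 35 = 62)
D(F, H) = -3/5 + F*H/5 (D(F, H) = -3/5 + (F*H)/5 = -3/5 + F*H/5)
x(u(-4))*D(9, W(0)) + d = -4*(-3/5 + (1/5)*9*(0*(1 + 2*0))) + 62 = -4*(-3/5 + (1/5)*9*(0*(1 + 0))) + 62 = -4*(-3/5 + (1/5)*9*(0*1)) + 62 = -4*(-3/5 + (1/5)*9*0) + 62 = -4*(-3/5 + 0) + 62 = -4*(-3/5) + 62 = 12/5 + 62 = 322/5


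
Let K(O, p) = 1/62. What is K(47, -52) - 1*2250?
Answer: -139499/62 ≈ -2250.0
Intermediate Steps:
K(O, p) = 1/62
K(47, -52) - 1*2250 = 1/62 - 1*2250 = 1/62 - 2250 = -139499/62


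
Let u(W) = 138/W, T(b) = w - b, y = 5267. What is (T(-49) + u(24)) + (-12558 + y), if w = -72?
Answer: -29233/4 ≈ -7308.3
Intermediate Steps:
T(b) = -72 - b
(T(-49) + u(24)) + (-12558 + y) = ((-72 - 1*(-49)) + 138/24) + (-12558 + 5267) = ((-72 + 49) + 138*(1/24)) - 7291 = (-23 + 23/4) - 7291 = -69/4 - 7291 = -29233/4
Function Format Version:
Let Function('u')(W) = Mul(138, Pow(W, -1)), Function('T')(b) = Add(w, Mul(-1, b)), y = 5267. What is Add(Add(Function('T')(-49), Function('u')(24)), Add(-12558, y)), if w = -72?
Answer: Rational(-29233, 4) ≈ -7308.3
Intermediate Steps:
Function('T')(b) = Add(-72, Mul(-1, b))
Add(Add(Function('T')(-49), Function('u')(24)), Add(-12558, y)) = Add(Add(Add(-72, Mul(-1, -49)), Mul(138, Pow(24, -1))), Add(-12558, 5267)) = Add(Add(Add(-72, 49), Mul(138, Rational(1, 24))), -7291) = Add(Add(-23, Rational(23, 4)), -7291) = Add(Rational(-69, 4), -7291) = Rational(-29233, 4)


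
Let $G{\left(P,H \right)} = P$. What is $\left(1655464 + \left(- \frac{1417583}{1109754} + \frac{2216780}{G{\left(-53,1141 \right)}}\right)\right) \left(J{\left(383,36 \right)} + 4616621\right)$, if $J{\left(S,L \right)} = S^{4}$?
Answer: $\frac{340443746264340995080393}{9802827} \approx 3.4729 \cdot 10^{16}$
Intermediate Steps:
$\left(1655464 + \left(- \frac{1417583}{1109754} + \frac{2216780}{G{\left(-53,1141 \right)}}\right)\right) \left(J{\left(383,36 \right)} + 4616621\right) = \left(1655464 + \left(- \frac{1417583}{1109754} + \frac{2216780}{-53}\right)\right) \left(383^{4} + 4616621\right) = \left(1655464 + \left(\left(-1417583\right) \frac{1}{1109754} + 2216780 \left(- \frac{1}{53}\right)\right)\right) \left(21517662721 + 4616621\right) = \left(1655464 - \frac{2460155604019}{58816962}\right) 21522279342 = \frac{94909207576349}{58816962} \cdot 21522279342 = \frac{340443746264340995080393}{9802827}$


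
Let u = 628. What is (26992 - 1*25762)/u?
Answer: 615/314 ≈ 1.9586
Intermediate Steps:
(26992 - 1*25762)/u = (26992 - 1*25762)/628 = (26992 - 25762)*(1/628) = 1230*(1/628) = 615/314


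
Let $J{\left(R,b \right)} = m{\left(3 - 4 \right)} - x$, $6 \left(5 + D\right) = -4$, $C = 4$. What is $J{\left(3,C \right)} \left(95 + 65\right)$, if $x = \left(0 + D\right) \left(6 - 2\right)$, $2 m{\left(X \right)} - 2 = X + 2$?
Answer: $\frac{11600}{3} \approx 3866.7$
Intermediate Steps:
$D = - \frac{17}{3}$ ($D = -5 + \frac{1}{6} \left(-4\right) = -5 - \frac{2}{3} = - \frac{17}{3} \approx -5.6667$)
$m{\left(X \right)} = 2 + \frac{X}{2}$ ($m{\left(X \right)} = 1 + \frac{X + 2}{2} = 1 + \frac{2 + X}{2} = 1 + \left(1 + \frac{X}{2}\right) = 2 + \frac{X}{2}$)
$x = - \frac{68}{3}$ ($x = \left(0 - \frac{17}{3}\right) \left(6 - 2\right) = \left(- \frac{17}{3}\right) 4 = - \frac{68}{3} \approx -22.667$)
$J{\left(R,b \right)} = \frac{145}{6}$ ($J{\left(R,b \right)} = \left(2 + \frac{3 - 4}{2}\right) - - \frac{68}{3} = \left(2 + \frac{3 - 4}{2}\right) + \frac{68}{3} = \left(2 + \frac{1}{2} \left(-1\right)\right) + \frac{68}{3} = \left(2 - \frac{1}{2}\right) + \frac{68}{3} = \frac{3}{2} + \frac{68}{3} = \frac{145}{6}$)
$J{\left(3,C \right)} \left(95 + 65\right) = \frac{145 \left(95 + 65\right)}{6} = \frac{145}{6} \cdot 160 = \frac{11600}{3}$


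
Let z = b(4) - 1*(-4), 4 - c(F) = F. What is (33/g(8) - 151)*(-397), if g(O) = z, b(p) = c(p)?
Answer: 226687/4 ≈ 56672.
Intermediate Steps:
c(F) = 4 - F
b(p) = 4 - p
z = 4 (z = (4 - 1*4) - 1*(-4) = (4 - 4) + 4 = 0 + 4 = 4)
g(O) = 4
(33/g(8) - 151)*(-397) = (33/4 - 151)*(-397) = -571/4*(-397) = 226687/4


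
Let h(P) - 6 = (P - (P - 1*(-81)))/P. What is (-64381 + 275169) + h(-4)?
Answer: 843257/4 ≈ 2.1081e+5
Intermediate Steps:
h(P) = 6 - 81/P (h(P) = 6 + (P - (P - 1*(-81)))/P = 6 + (P - (P + 81))/P = 6 + (P - (81 + P))/P = 6 + (P + (-81 - P))/P = 6 - 81/P)
(-64381 + 275169) + h(-4) = (-64381 + 275169) + (6 - 81/(-4)) = 210788 + (6 - 81*(-¼)) = 210788 + (6 + 81/4) = 210788 + 105/4 = 843257/4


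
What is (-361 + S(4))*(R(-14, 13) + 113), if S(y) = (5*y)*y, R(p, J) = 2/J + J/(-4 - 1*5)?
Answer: -3672670/117 ≈ -31390.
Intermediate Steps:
R(p, J) = 2/J - J/9 (R(p, J) = 2/J + J/(-4 - 5) = 2/J + J/(-9) = 2/J + J*(-⅑) = 2/J - J/9)
S(y) = 5*y²
(-361 + S(4))*(R(-14, 13) + 113) = (-361 + 5*4²)*((2/13 - ⅑*13) + 113) = (-361 + 5*16)*((2*(1/13) - 13/9) + 113) = (-361 + 80)*((2/13 - 13/9) + 113) = -281*(-151/117 + 113) = -281*13070/117 = -3672670/117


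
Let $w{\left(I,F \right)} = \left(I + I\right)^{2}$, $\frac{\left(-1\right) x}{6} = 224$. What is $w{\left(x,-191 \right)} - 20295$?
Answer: $7205049$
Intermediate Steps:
$x = -1344$ ($x = \left(-6\right) 224 = -1344$)
$w{\left(I,F \right)} = 4 I^{2}$ ($w{\left(I,F \right)} = \left(2 I\right)^{2} = 4 I^{2}$)
$w{\left(x,-191 \right)} - 20295 = 4 \left(-1344\right)^{2} - 20295 = 4 \cdot 1806336 - 20295 = 7225344 - 20295 = 7205049$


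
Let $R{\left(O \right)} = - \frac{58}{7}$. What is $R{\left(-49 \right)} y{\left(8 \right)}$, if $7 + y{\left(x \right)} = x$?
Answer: $- \frac{58}{7} \approx -8.2857$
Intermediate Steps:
$y{\left(x \right)} = -7 + x$
$R{\left(O \right)} = - \frac{58}{7}$ ($R{\left(O \right)} = \left(-58\right) \frac{1}{7} = - \frac{58}{7}$)
$R{\left(-49 \right)} y{\left(8 \right)} = - \frac{58 \left(-7 + 8\right)}{7} = \left(- \frac{58}{7}\right) 1 = - \frac{58}{7}$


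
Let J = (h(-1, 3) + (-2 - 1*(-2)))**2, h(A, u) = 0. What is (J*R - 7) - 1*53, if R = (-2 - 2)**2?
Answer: -60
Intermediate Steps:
R = 16 (R = (-4)**2 = 16)
J = 0 (J = (0 + (-2 - 1*(-2)))**2 = (0 + (-2 + 2))**2 = (0 + 0)**2 = 0**2 = 0)
(J*R - 7) - 1*53 = (0*16 - 7) - 1*53 = (0 - 7) - 53 = -7 - 53 = -60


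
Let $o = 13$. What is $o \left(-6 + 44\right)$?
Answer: $494$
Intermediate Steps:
$o \left(-6 + 44\right) = 13 \left(-6 + 44\right) = 13 \cdot 38 = 494$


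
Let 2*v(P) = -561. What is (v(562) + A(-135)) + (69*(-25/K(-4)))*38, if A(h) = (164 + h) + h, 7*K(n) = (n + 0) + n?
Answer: 227879/4 ≈ 56970.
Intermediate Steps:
K(n) = 2*n/7 (K(n) = ((n + 0) + n)/7 = (n + n)/7 = (2*n)/7 = 2*n/7)
v(P) = -561/2 (v(P) = (1/2)*(-561) = -561/2)
A(h) = 164 + 2*h
(v(562) + A(-135)) + (69*(-25/K(-4)))*38 = (-561/2 + (164 + 2*(-135))) + (69*(-25/((2/7)*(-4))))*38 = (-561/2 + (164 - 270)) + (69*(-25/(-8/7)))*38 = (-561/2 - 106) + (69*(-25*(-7/8)))*38 = -773/2 + (69*(175/8))*38 = -773/2 + (12075/8)*38 = -773/2 + 229425/4 = 227879/4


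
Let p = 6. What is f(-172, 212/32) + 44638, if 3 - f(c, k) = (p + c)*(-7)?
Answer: 43479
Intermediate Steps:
f(c, k) = 45 + 7*c (f(c, k) = 3 - (6 + c)*(-7) = 3 - (-42 - 7*c) = 3 + (42 + 7*c) = 45 + 7*c)
f(-172, 212/32) + 44638 = (45 + 7*(-172)) + 44638 = (45 - 1204) + 44638 = -1159 + 44638 = 43479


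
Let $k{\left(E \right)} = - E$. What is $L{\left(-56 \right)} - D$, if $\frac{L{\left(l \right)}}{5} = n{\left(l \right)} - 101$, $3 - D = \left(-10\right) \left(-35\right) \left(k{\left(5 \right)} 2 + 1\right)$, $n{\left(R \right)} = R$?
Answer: $-3938$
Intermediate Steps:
$D = 3153$ ($D = 3 - \left(-10\right) \left(-35\right) \left(\left(-1\right) 5 \cdot 2 + 1\right) = 3 - 350 \left(\left(-5\right) 2 + 1\right) = 3 - 350 \left(-10 + 1\right) = 3 - 350 \left(-9\right) = 3 - -3150 = 3 + 3150 = 3153$)
$L{\left(l \right)} = -505 + 5 l$ ($L{\left(l \right)} = 5 \left(l - 101\right) = 5 \left(-101 + l\right) = -505 + 5 l$)
$L{\left(-56 \right)} - D = \left(-505 + 5 \left(-56\right)\right) - 3153 = \left(-505 - 280\right) - 3153 = -785 - 3153 = -3938$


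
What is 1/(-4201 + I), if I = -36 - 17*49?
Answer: -1/5070 ≈ -0.00019724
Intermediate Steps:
I = -869 (I = -36 - 833 = -869)
1/(-4201 + I) = 1/(-4201 - 869) = 1/(-5070) = -1/5070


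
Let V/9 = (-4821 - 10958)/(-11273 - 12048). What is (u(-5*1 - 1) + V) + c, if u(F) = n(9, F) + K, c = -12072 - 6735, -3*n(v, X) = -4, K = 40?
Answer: -1312476304/69963 ≈ -18760.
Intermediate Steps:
n(v, X) = 4/3 (n(v, X) = -⅓*(-4) = 4/3)
c = -18807
u(F) = 124/3 (u(F) = 4/3 + 40 = 124/3)
V = 142011/23321 (V = 9*((-4821 - 10958)/(-11273 - 12048)) = 9*(-15779/(-23321)) = 9*(-15779*(-1/23321)) = 9*(15779/23321) = 142011/23321 ≈ 6.0894)
(u(-5*1 - 1) + V) + c = (124/3 + 142011/23321) - 18807 = 3317837/69963 - 18807 = -1312476304/69963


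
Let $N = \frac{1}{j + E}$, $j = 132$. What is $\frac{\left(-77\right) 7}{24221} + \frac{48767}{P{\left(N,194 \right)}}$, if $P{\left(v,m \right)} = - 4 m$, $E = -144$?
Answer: $- \frac{1181603771}{18795496} \approx -62.866$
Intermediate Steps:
$N = - \frac{1}{12}$ ($N = \frac{1}{132 - 144} = \frac{1}{-12} = - \frac{1}{12} \approx -0.083333$)
$\frac{\left(-77\right) 7}{24221} + \frac{48767}{P{\left(N,194 \right)}} = \frac{\left(-77\right) 7}{24221} + \frac{48767}{\left(-4\right) 194} = \left(-539\right) \frac{1}{24221} + \frac{48767}{-776} = - \frac{539}{24221} + 48767 \left(- \frac{1}{776}\right) = - \frac{539}{24221} - \frac{48767}{776} = - \frac{1181603771}{18795496}$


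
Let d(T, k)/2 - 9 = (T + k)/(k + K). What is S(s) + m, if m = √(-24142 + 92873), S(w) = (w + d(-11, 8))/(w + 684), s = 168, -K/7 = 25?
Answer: 2589/11857 + √68731 ≈ 262.38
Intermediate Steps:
K = -175 (K = -7*25 = -175)
d(T, k) = 18 + 2*(T + k)/(-175 + k) (d(T, k) = 18 + 2*((T + k)/(k - 175)) = 18 + 2*((T + k)/(-175 + k)) = 18 + 2*(T + k)/(-175 + k))
S(w) = (3012/167 + w)/(684 + w) (S(w) = (w + 2*(-1575 - 11 + 10*8)/(-175 + 8))/(w + 684) = (w + 2*(-1575 - 11 + 80)/(-167))/(684 + w) = (w + 2*(-1/167)*(-1506))/(684 + w) = (w + 3012/167)/(684 + w) = (3012/167 + w)/(684 + w))
m = √68731 ≈ 262.17
S(s) + m = (3012/167 + 168)/(684 + 168) + √68731 = (31068/167)/852 + √68731 = (1/852)*(31068/167) + √68731 = 2589/11857 + √68731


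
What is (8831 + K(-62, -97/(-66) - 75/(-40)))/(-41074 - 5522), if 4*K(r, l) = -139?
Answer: -35185/186384 ≈ -0.18878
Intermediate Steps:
K(r, l) = -139/4 (K(r, l) = (1/4)*(-139) = -139/4)
(8831 + K(-62, -97/(-66) - 75/(-40)))/(-41074 - 5522) = (8831 - 139/4)/(-41074 - 5522) = (35185/4)/(-46596) = (35185/4)*(-1/46596) = -35185/186384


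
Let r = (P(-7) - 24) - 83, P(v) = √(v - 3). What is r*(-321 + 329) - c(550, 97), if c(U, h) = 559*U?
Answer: -308306 + 8*I*√10 ≈ -3.0831e+5 + 25.298*I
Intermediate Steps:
P(v) = √(-3 + v)
r = -107 + I*√10 (r = (√(-3 - 7) - 24) - 83 = (√(-10) - 24) - 83 = (I*√10 - 24) - 83 = (-24 + I*√10) - 83 = -107 + I*√10 ≈ -107.0 + 3.1623*I)
r*(-321 + 329) - c(550, 97) = (-107 + I*√10)*(-321 + 329) - 559*550 = (-107 + I*√10)*8 - 1*307450 = (-856 + 8*I*√10) - 307450 = -308306 + 8*I*√10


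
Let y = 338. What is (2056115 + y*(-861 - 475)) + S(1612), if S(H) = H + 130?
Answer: 1606289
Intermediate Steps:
S(H) = 130 + H
(2056115 + y*(-861 - 475)) + S(1612) = (2056115 + 338*(-861 - 475)) + (130 + 1612) = (2056115 + 338*(-1336)) + 1742 = (2056115 - 451568) + 1742 = 1604547 + 1742 = 1606289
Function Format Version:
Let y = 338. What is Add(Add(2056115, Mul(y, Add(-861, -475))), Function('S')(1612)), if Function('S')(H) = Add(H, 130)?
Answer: 1606289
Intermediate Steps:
Function('S')(H) = Add(130, H)
Add(Add(2056115, Mul(y, Add(-861, -475))), Function('S')(1612)) = Add(Add(2056115, Mul(338, Add(-861, -475))), Add(130, 1612)) = Add(Add(2056115, Mul(338, -1336)), 1742) = Add(Add(2056115, -451568), 1742) = Add(1604547, 1742) = 1606289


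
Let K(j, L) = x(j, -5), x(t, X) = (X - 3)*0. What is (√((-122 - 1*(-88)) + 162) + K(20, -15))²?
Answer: 128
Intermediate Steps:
x(t, X) = 0 (x(t, X) = (-3 + X)*0 = 0)
K(j, L) = 0
(√((-122 - 1*(-88)) + 162) + K(20, -15))² = (√((-122 - 1*(-88)) + 162) + 0)² = (√((-122 + 88) + 162) + 0)² = (√(-34 + 162) + 0)² = (√128 + 0)² = (8*√2 + 0)² = (8*√2)² = 128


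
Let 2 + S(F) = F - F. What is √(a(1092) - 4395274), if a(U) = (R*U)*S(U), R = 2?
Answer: I*√4399642 ≈ 2097.5*I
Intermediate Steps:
S(F) = -2 (S(F) = -2 + (F - F) = -2 + 0 = -2)
a(U) = -4*U (a(U) = (2*U)*(-2) = -4*U)
√(a(1092) - 4395274) = √(-4*1092 - 4395274) = √(-4368 - 4395274) = √(-4399642) = I*√4399642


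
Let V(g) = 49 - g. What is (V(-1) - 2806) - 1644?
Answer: -4400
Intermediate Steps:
(V(-1) - 2806) - 1644 = ((49 - 1*(-1)) - 2806) - 1644 = ((49 + 1) - 2806) - 1644 = (50 - 2806) - 1644 = -2756 - 1644 = -4400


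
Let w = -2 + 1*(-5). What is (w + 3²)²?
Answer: 4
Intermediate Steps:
w = -7 (w = -2 - 5 = -7)
(w + 3²)² = (-7 + 3²)² = (-7 + 9)² = 2² = 4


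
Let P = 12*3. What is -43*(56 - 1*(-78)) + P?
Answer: -5726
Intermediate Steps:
P = 36
-43*(56 - 1*(-78)) + P = -43*(56 - 1*(-78)) + 36 = -43*(56 + 78) + 36 = -43*134 + 36 = -5762 + 36 = -5726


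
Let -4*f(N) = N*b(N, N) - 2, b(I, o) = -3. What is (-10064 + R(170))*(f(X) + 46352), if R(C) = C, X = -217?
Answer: -914002773/2 ≈ -4.5700e+8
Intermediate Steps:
f(N) = ½ + 3*N/4 (f(N) = -(N*(-3) - 2)/4 = -(-3*N - 2)/4 = -(-2 - 3*N)/4 = ½ + 3*N/4)
(-10064 + R(170))*(f(X) + 46352) = (-10064 + 170)*((½ + (¾)*(-217)) + 46352) = -9894*((½ - 651/4) + 46352) = -9894*(-649/4 + 46352) = -9894*184759/4 = -914002773/2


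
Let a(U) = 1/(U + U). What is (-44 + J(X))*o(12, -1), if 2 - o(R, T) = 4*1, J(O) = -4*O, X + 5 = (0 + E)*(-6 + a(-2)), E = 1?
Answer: -2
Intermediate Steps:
a(U) = 1/(2*U)
X = -45/4 (X = -5 + (0 + 1)*(-6 + (½)/(-2)) = -5 + 1*(-6 + (½)*(-½)) = -5 + 1*(-6 - ¼) = -5 + 1*(-25/4) = -5 - 25/4 = -45/4 ≈ -11.250)
o(R, T) = -2 (o(R, T) = 2 - 4 = -2)
(-44 + J(X))*o(12, -1) = (-44 - 4*(-45/4))*(-2) = (-44 + 45)*(-2) = 1*(-2) = -2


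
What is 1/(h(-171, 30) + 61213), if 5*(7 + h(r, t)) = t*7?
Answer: 1/61248 ≈ 1.6327e-5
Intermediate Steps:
h(r, t) = -7 + 7*t/5 (h(r, t) = -7 + (t*7)/5 = -7 + (7*t)/5 = -7 + 7*t/5)
1/(h(-171, 30) + 61213) = 1/((-7 + (7/5)*30) + 61213) = 1/((-7 + 42) + 61213) = 1/(35 + 61213) = 1/61248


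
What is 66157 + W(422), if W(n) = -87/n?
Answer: 27918167/422 ≈ 66157.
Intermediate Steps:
66157 + W(422) = 66157 - 87/422 = 27918167/422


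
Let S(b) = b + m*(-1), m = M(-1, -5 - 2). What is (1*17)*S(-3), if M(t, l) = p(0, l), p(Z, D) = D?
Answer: 68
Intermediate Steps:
M(t, l) = l
m = -7 (m = -5 - 2 = -7)
S(b) = 7 + b (S(b) = b - 7*(-1) = b + 7 = 7 + b)
(1*17)*S(-3) = (1*17)*(7 - 3) = 17*4 = 68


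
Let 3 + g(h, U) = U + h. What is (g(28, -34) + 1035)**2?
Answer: 1052676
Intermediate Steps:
g(h, U) = -3 + U + h (g(h, U) = -3 + (U + h) = -3 + U + h)
(g(28, -34) + 1035)**2 = ((-3 - 34 + 28) + 1035)**2 = (-9 + 1035)**2 = 1026**2 = 1052676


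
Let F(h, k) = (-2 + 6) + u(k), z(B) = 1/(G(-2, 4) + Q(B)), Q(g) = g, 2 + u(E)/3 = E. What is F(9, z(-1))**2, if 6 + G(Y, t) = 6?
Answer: 25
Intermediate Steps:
G(Y, t) = 0 (G(Y, t) = -6 + 6 = 0)
u(E) = -6 + 3*E
z(B) = 1/B (z(B) = 1/(0 + B) = 1/B)
F(h, k) = -2 + 3*k (F(h, k) = (-2 + 6) + (-6 + 3*k) = 4 + (-6 + 3*k) = -2 + 3*k)
F(9, z(-1))**2 = (-2 + 3/(-1))**2 = (-2 + 3*(-1))**2 = (-2 - 3)**2 = (-5)**2 = 25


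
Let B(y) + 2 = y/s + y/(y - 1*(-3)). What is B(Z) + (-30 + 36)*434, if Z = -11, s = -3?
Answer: 62569/24 ≈ 2607.0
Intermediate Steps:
B(y) = -2 - y/3 + y/(3 + y) (B(y) = -2 + (y/(-3) + y/(y - 1*(-3))) = -2 + (y*(-⅓) + y/(y + 3)) = -2 + (-y/3 + y/(3 + y)) = -2 - y/3 + y/(3 + y))
B(Z) + (-30 + 36)*434 = (-18 - 1*(-11)² - 6*(-11))/(3*(3 - 11)) + (-30 + 36)*434 = (⅓)*(-18 - 1*121 + 66)/(-8) + 6*434 = (⅓)*(-⅛)*(-18 - 121 + 66) + 2604 = (⅓)*(-⅛)*(-73) + 2604 = 73/24 + 2604 = 62569/24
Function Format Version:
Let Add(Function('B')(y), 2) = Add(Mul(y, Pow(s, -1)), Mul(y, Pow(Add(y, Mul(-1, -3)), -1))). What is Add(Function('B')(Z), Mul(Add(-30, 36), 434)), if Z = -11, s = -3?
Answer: Rational(62569, 24) ≈ 2607.0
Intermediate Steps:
Function('B')(y) = Add(-2, Mul(Rational(-1, 3), y), Mul(y, Pow(Add(3, y), -1))) (Function('B')(y) = Add(-2, Add(Mul(y, Pow(-3, -1)), Mul(y, Pow(Add(y, Mul(-1, -3)), -1)))) = Add(-2, Add(Mul(y, Rational(-1, 3)), Mul(y, Pow(Add(y, 3), -1)))) = Add(-2, Add(Mul(Rational(-1, 3), y), Mul(y, Pow(Add(3, y), -1)))) = Add(-2, Mul(Rational(-1, 3), y), Mul(y, Pow(Add(3, y), -1))))
Add(Function('B')(Z), Mul(Add(-30, 36), 434)) = Add(Mul(Rational(1, 3), Pow(Add(3, -11), -1), Add(-18, Mul(-1, Pow(-11, 2)), Mul(-6, -11))), Mul(Add(-30, 36), 434)) = Add(Mul(Rational(1, 3), Pow(-8, -1), Add(-18, Mul(-1, 121), 66)), Mul(6, 434)) = Add(Mul(Rational(1, 3), Rational(-1, 8), Add(-18, -121, 66)), 2604) = Add(Mul(Rational(1, 3), Rational(-1, 8), -73), 2604) = Add(Rational(73, 24), 2604) = Rational(62569, 24)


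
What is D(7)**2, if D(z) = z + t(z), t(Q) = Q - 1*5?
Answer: 81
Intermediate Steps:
t(Q) = -5 + Q (t(Q) = Q - 5 = -5 + Q)
D(z) = -5 + 2*z (D(z) = z + (-5 + z) = -5 + 2*z)
D(7)**2 = (-5 + 2*7)**2 = (-5 + 14)**2 = 9**2 = 81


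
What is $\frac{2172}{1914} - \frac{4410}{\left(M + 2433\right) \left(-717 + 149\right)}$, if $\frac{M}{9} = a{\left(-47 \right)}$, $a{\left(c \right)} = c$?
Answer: $\frac{13823165}{12139864} \approx 1.1387$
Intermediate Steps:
$M = -423$ ($M = 9 \left(-47\right) = -423$)
$\frac{2172}{1914} - \frac{4410}{\left(M + 2433\right) \left(-717 + 149\right)} = \frac{2172}{1914} - \frac{4410}{\left(-423 + 2433\right) \left(-717 + 149\right)} = 2172 \cdot \frac{1}{1914} - \frac{4410}{2010 \left(-568\right)} = \frac{362}{319} - \frac{4410}{-1141680} = \frac{362}{319} - - \frac{147}{38056} = \frac{362}{319} + \frac{147}{38056} = \frac{13823165}{12139864}$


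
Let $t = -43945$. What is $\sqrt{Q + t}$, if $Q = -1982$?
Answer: $81 i \sqrt{7} \approx 214.31 i$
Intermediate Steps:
$\sqrt{Q + t} = \sqrt{-1982 - 43945} = \sqrt{-45927} = 81 i \sqrt{7}$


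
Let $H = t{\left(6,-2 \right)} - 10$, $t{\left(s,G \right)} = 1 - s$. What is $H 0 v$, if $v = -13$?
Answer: $0$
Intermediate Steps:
$H = -15$ ($H = \left(1 - 6\right) - 10 = -5 - 10 = -15$)
$H 0 v = \left(-15\right) 0 \left(-13\right) = 0 \left(-13\right) = 0$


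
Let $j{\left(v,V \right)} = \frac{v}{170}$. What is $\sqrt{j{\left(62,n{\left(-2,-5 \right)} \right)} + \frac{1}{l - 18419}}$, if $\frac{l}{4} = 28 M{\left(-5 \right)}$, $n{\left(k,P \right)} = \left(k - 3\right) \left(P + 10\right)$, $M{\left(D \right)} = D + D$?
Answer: $\frac{2 \sqrt{27939706210}}{553605} \approx 0.60387$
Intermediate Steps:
$M{\left(D \right)} = 2 D$
$n{\left(k,P \right)} = \left(-3 + k\right) \left(10 + P\right)$
$j{\left(v,V \right)} = \frac{v}{170}$ ($j{\left(v,V \right)} = v \frac{1}{170} = \frac{v}{170}$)
$l = -1120$ ($l = 4 \cdot 28 \cdot 2 \left(-5\right) = 4 \cdot 28 \left(-10\right) = 4 \left(-280\right) = -1120$)
$\sqrt{j{\left(62,n{\left(-2,-5 \right)} \right)} + \frac{1}{l - 18419}} = \sqrt{\frac{1}{170} \cdot 62 + \frac{1}{-1120 - 18419}} = \sqrt{\frac{31}{85} + \frac{1}{-19539}} = \sqrt{\frac{31}{85} - \frac{1}{19539}} = \sqrt{\frac{605624}{1660815}} = \frac{2 \sqrt{27939706210}}{553605}$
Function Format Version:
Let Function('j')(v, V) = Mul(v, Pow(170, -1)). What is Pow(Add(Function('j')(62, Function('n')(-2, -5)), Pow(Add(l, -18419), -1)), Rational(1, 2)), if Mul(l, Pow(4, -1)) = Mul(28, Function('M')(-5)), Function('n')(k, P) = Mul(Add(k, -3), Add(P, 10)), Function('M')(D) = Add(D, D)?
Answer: Mul(Rational(2, 553605), Pow(27939706210, Rational(1, 2))) ≈ 0.60387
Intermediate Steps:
Function('M')(D) = Mul(2, D)
Function('n')(k, P) = Mul(Add(-3, k), Add(10, P))
Function('j')(v, V) = Mul(Rational(1, 170), v) (Function('j')(v, V) = Mul(v, Rational(1, 170)) = Mul(Rational(1, 170), v))
l = -1120 (l = Mul(4, Mul(28, Mul(2, -5))) = Mul(4, Mul(28, -10)) = Mul(4, -280) = -1120)
Pow(Add(Function('j')(62, Function('n')(-2, -5)), Pow(Add(l, -18419), -1)), Rational(1, 2)) = Pow(Add(Mul(Rational(1, 170), 62), Pow(Add(-1120, -18419), -1)), Rational(1, 2)) = Pow(Add(Rational(31, 85), Pow(-19539, -1)), Rational(1, 2)) = Pow(Add(Rational(31, 85), Rational(-1, 19539)), Rational(1, 2)) = Pow(Rational(605624, 1660815), Rational(1, 2)) = Mul(Rational(2, 553605), Pow(27939706210, Rational(1, 2)))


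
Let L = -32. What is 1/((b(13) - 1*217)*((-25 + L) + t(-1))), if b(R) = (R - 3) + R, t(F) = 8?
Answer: 1/9506 ≈ 0.00010520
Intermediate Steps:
b(R) = -3 + 2*R (b(R) = (-3 + R) + R = -3 + 2*R)
1/((b(13) - 1*217)*((-25 + L) + t(-1))) = 1/(((-3 + 2*13) - 1*217)*((-25 - 32) + 8)) = 1/(((-3 + 26) - 217)*(-57 + 8)) = 1/((23 - 217)*(-49)) = 1/(-194*(-49)) = 1/9506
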